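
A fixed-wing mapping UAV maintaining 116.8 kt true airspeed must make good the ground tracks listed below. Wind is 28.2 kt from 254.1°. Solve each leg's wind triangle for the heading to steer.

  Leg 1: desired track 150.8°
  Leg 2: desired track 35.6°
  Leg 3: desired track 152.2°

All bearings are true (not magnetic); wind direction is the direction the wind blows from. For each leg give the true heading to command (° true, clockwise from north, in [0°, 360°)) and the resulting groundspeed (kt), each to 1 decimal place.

Leg 1: desired track 150.8°; wind correction +13.6° → command heading 164.4°, groundspeed 120.0 kt
Leg 2: desired track 35.6°; wind correction -8.6° → command heading 27.0°, groundspeed 137.5 kt
Leg 3: desired track 152.2°; wind correction +13.7° → command heading 165.9°, groundspeed 119.3 kt

Leg 1: heading=164.4°, groundspeed=120.0 kt
Leg 2: heading=27.0°, groundspeed=137.5 kt
Leg 3: heading=165.9°, groundspeed=119.3 kt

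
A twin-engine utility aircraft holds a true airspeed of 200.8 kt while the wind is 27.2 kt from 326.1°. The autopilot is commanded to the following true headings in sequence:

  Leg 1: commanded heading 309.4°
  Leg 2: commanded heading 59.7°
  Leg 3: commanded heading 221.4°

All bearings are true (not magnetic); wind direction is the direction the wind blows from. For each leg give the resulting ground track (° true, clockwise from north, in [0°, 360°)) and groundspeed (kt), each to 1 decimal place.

Leg 1: heading 309.4°; drift -2.6° → track 306.8°, groundspeed 174.9 kt
Leg 2: heading 59.7°; drift +7.6° → track 67.3°, groundspeed 204.3 kt
Leg 3: heading 221.4°; drift -7.2° → track 214.2°, groundspeed 209.4 kt

Leg 1: track=306.8°, groundspeed=174.9 kt
Leg 2: track=67.3°, groundspeed=204.3 kt
Leg 3: track=214.2°, groundspeed=209.4 kt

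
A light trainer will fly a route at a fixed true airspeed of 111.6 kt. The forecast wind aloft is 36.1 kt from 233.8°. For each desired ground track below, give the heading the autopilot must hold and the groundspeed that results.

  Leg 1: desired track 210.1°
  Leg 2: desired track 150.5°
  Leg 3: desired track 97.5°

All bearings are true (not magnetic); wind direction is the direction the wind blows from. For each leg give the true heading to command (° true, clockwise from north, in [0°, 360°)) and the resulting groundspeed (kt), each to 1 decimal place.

Leg 1: desired track 210.1°; wind correction +7.5° → command heading 217.6°, groundspeed 77.6 kt
Leg 2: desired track 150.5°; wind correction +18.7° → command heading 169.2°, groundspeed 101.5 kt
Leg 3: desired track 97.5°; wind correction +12.9° → command heading 110.4°, groundspeed 134.9 kt

Leg 1: heading=217.6°, groundspeed=77.6 kt
Leg 2: heading=169.2°, groundspeed=101.5 kt
Leg 3: heading=110.4°, groundspeed=134.9 kt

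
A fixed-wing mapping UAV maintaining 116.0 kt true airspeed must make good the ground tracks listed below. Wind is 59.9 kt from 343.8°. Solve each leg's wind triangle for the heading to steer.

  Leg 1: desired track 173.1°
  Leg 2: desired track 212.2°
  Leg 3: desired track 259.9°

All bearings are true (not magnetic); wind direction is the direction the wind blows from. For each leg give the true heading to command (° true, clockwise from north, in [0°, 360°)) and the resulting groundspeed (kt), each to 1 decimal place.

Leg 1: desired track 173.1°; wind correction +4.8° → command heading 177.9°, groundspeed 174.7 kt
Leg 2: desired track 212.2°; wind correction +22.7° → command heading 234.9°, groundspeed 146.8 kt
Leg 3: desired track 259.9°; wind correction +30.9° → command heading 290.8°, groundspeed 93.2 kt

Leg 1: heading=177.9°, groundspeed=174.7 kt
Leg 2: heading=234.9°, groundspeed=146.8 kt
Leg 3: heading=290.8°, groundspeed=93.2 kt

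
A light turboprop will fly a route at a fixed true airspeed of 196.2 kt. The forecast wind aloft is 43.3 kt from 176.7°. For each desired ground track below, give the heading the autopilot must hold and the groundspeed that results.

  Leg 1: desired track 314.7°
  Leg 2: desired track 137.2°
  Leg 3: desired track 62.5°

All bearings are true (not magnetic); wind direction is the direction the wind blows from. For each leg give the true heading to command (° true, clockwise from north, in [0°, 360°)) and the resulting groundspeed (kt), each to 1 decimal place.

Leg 1: heading=306.2°, groundspeed=226.2 kt
Leg 2: heading=145.3°, groundspeed=160.8 kt
Leg 3: heading=74.1°, groundspeed=209.9 kt

Leg 1: desired track 314.7°; wind correction -8.5° → command heading 306.2°, groundspeed 226.2 kt
Leg 2: desired track 137.2°; wind correction +8.1° → command heading 145.3°, groundspeed 160.8 kt
Leg 3: desired track 62.5°; wind correction +11.6° → command heading 74.1°, groundspeed 209.9 kt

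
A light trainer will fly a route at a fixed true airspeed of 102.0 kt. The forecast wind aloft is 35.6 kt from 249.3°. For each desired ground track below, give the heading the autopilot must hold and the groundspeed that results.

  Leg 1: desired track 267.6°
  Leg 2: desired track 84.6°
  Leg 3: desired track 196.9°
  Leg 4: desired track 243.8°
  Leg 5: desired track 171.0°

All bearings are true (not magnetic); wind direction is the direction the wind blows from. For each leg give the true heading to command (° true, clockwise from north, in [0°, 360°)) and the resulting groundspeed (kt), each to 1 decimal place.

Leg 1: heading=261.3°, groundspeed=67.6 kt
Leg 2: heading=89.9°, groundspeed=135.9 kt
Leg 3: heading=213.0°, groundspeed=76.3 kt
Leg 4: heading=245.7°, groundspeed=66.5 kt
Leg 5: heading=191.0°, groundspeed=88.6 kt

Leg 1: desired track 267.6°; wind correction -6.3° → command heading 261.3°, groundspeed 67.6 kt
Leg 2: desired track 84.6°; wind correction +5.3° → command heading 89.9°, groundspeed 135.9 kt
Leg 3: desired track 196.9°; wind correction +16.1° → command heading 213.0°, groundspeed 76.3 kt
Leg 4: desired track 243.8°; wind correction +1.9° → command heading 245.7°, groundspeed 66.5 kt
Leg 5: desired track 171.0°; wind correction +20.0° → command heading 191.0°, groundspeed 88.6 kt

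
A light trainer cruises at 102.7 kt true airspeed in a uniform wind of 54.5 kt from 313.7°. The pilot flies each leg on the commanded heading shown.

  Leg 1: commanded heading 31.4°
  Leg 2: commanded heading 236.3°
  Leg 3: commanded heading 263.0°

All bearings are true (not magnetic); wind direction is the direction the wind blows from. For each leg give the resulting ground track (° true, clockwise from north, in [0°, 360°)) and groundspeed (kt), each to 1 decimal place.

Leg 1: track=61.7°, groundspeed=105.5 kt
Leg 2: track=205.9°, groundspeed=105.2 kt
Leg 3: track=231.3°, groundspeed=80.2 kt

Leg 1: heading 31.4°; drift +30.3° → track 61.7°, groundspeed 105.5 kt
Leg 2: heading 236.3°; drift -30.4° → track 205.9°, groundspeed 105.2 kt
Leg 3: heading 263.0°; drift -31.7° → track 231.3°, groundspeed 80.2 kt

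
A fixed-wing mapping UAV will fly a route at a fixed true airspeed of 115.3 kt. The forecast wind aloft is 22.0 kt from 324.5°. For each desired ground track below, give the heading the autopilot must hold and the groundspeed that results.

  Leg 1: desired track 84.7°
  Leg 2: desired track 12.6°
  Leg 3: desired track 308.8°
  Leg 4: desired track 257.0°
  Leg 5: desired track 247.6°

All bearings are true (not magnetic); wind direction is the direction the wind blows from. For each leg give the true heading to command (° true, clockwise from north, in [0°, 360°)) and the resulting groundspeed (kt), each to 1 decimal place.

Leg 1: heading=75.2°, groundspeed=124.8 kt
Leg 2: heading=4.4°, groundspeed=99.4 kt
Leg 3: heading=311.8°, groundspeed=94.0 kt
Leg 4: heading=267.2°, groundspeed=105.1 kt
Leg 5: heading=258.3°, groundspeed=108.3 kt

Leg 1: desired track 84.7°; wind correction -9.5° → command heading 75.2°, groundspeed 124.8 kt
Leg 2: desired track 12.6°; wind correction -8.2° → command heading 4.4°, groundspeed 99.4 kt
Leg 3: desired track 308.8°; wind correction +3.0° → command heading 311.8°, groundspeed 94.0 kt
Leg 4: desired track 257.0°; wind correction +10.2° → command heading 267.2°, groundspeed 105.1 kt
Leg 5: desired track 247.6°; wind correction +10.7° → command heading 258.3°, groundspeed 108.3 kt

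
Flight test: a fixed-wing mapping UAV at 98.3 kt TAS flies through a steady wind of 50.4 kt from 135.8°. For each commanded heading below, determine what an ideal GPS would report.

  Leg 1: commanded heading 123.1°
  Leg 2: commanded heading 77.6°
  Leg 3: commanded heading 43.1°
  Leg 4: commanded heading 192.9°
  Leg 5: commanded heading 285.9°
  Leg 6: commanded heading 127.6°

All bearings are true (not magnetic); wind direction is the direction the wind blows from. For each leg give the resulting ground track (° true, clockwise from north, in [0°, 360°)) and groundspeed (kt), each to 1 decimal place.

Leg 1: track=110.4°, groundspeed=50.4 kt
Leg 2: track=46.8°, groundspeed=83.6 kt
Leg 3: track=16.5°, groundspeed=112.6 kt
Leg 4: track=223.7°, groundspeed=82.6 kt
Leg 5: track=295.9°, groundspeed=144.2 kt
Leg 6: track=119.2°, groundspeed=48.9 kt

Leg 1: heading 123.1°; drift -12.7° → track 110.4°, groundspeed 50.4 kt
Leg 2: heading 77.6°; drift -30.8° → track 46.8°, groundspeed 83.6 kt
Leg 3: heading 43.1°; drift -26.6° → track 16.5°, groundspeed 112.6 kt
Leg 4: heading 192.9°; drift +30.8° → track 223.7°, groundspeed 82.6 kt
Leg 5: heading 285.9°; drift +10.0° → track 295.9°, groundspeed 144.2 kt
Leg 6: heading 127.6°; drift -8.4° → track 119.2°, groundspeed 48.9 kt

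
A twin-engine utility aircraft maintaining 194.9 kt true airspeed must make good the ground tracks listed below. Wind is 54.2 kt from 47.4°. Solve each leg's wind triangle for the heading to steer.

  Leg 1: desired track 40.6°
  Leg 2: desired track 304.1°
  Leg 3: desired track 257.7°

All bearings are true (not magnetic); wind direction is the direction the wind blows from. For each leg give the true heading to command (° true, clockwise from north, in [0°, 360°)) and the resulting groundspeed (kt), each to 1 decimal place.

Leg 1: heading=42.5°, groundspeed=141.0 kt
Leg 2: heading=319.8°, groundspeed=200.1 kt
Leg 3: heading=265.8°, groundspeed=239.8 kt

Leg 1: desired track 40.6°; wind correction +1.9° → command heading 42.5°, groundspeed 141.0 kt
Leg 2: desired track 304.1°; wind correction +15.7° → command heading 319.8°, groundspeed 200.1 kt
Leg 3: desired track 257.7°; wind correction +8.1° → command heading 265.8°, groundspeed 239.8 kt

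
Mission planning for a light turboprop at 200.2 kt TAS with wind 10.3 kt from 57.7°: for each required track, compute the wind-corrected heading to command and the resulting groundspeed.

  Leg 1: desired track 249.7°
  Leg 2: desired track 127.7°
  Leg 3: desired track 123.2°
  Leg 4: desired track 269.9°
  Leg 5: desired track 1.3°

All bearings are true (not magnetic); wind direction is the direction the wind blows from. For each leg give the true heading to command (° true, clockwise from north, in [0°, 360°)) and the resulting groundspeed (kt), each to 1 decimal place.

Leg 1: desired track 249.7°; wind correction +0.6° → command heading 250.3°, groundspeed 210.3 kt
Leg 2: desired track 127.7°; wind correction -2.8° → command heading 124.9°, groundspeed 196.4 kt
Leg 3: desired track 123.2°; wind correction -2.7° → command heading 120.5°, groundspeed 195.7 kt
Leg 4: desired track 269.9°; wind correction +1.6° → command heading 271.5°, groundspeed 208.8 kt
Leg 5: desired track 1.3°; wind correction +2.5° → command heading 3.8°, groundspeed 194.3 kt

Leg 1: heading=250.3°, groundspeed=210.3 kt
Leg 2: heading=124.9°, groundspeed=196.4 kt
Leg 3: heading=120.5°, groundspeed=195.7 kt
Leg 4: heading=271.5°, groundspeed=208.8 kt
Leg 5: heading=3.8°, groundspeed=194.3 kt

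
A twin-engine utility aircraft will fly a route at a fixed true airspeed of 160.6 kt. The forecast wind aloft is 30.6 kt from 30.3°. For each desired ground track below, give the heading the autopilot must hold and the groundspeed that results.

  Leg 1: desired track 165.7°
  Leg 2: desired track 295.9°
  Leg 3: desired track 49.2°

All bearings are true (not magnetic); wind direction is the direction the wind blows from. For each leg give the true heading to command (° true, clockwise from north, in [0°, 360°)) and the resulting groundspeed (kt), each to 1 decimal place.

Leg 1: heading=158.0°, groundspeed=180.9 kt
Leg 2: heading=306.9°, groundspeed=160.0 kt
Leg 3: heading=45.7°, groundspeed=131.3 kt

Leg 1: desired track 165.7°; wind correction -7.7° → command heading 158.0°, groundspeed 180.9 kt
Leg 2: desired track 295.9°; wind correction +11.0° → command heading 306.9°, groundspeed 160.0 kt
Leg 3: desired track 49.2°; wind correction -3.5° → command heading 45.7°, groundspeed 131.3 kt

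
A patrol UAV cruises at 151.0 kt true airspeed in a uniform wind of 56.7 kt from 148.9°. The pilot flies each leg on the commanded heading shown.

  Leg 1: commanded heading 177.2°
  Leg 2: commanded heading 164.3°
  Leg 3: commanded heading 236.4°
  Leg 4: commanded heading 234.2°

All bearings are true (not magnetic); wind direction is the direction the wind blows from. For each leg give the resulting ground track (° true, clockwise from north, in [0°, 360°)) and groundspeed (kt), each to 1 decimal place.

Leg 1: heading 177.2°; drift +14.9° → track 192.1°, groundspeed 104.6 kt
Leg 2: heading 164.3°; drift +8.9° → track 173.2°, groundspeed 97.5 kt
Leg 3: heading 236.4°; drift +20.9° → track 257.3°, groundspeed 159.0 kt
Leg 4: heading 234.2°; drift +21.1° → track 255.3°, groundspeed 156.9 kt

Leg 1: track=192.1°, groundspeed=104.6 kt
Leg 2: track=173.2°, groundspeed=97.5 kt
Leg 3: track=257.3°, groundspeed=159.0 kt
Leg 4: track=255.3°, groundspeed=156.9 kt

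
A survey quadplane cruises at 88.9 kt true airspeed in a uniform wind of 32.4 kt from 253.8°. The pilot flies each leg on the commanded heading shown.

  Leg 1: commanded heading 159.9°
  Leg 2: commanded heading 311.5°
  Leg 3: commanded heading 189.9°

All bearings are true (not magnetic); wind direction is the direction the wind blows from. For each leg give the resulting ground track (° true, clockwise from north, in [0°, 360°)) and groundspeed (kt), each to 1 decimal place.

Leg 1: heading 159.9°; drift -19.5° → track 140.4°, groundspeed 96.7 kt
Leg 2: heading 311.5°; drift +20.9° → track 332.4°, groundspeed 76.6 kt
Leg 3: heading 189.9°; drift -21.3° → track 168.6°, groundspeed 80.1 kt

Leg 1: track=140.4°, groundspeed=96.7 kt
Leg 2: track=332.4°, groundspeed=76.6 kt
Leg 3: track=168.6°, groundspeed=80.1 kt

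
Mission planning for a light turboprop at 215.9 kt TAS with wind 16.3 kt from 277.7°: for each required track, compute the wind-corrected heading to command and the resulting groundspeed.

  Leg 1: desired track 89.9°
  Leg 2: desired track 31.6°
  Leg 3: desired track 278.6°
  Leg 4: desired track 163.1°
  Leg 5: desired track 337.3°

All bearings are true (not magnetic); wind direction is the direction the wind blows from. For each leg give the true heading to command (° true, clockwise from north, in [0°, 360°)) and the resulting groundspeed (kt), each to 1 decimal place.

Leg 1: desired track 89.9°; wind correction -0.6° → command heading 89.3°, groundspeed 232.0 kt
Leg 2: desired track 31.6°; wind correction -4.0° → command heading 27.6°, groundspeed 222.0 kt
Leg 3: desired track 278.6°; wind correction -0.1° → command heading 278.5°, groundspeed 199.6 kt
Leg 4: desired track 163.1°; wind correction +3.9° → command heading 167.0°, groundspeed 222.2 kt
Leg 5: desired track 337.3°; wind correction -3.7° → command heading 333.6°, groundspeed 207.2 kt

Leg 1: heading=89.3°, groundspeed=232.0 kt
Leg 2: heading=27.6°, groundspeed=222.0 kt
Leg 3: heading=278.5°, groundspeed=199.6 kt
Leg 4: heading=167.0°, groundspeed=222.2 kt
Leg 5: heading=333.6°, groundspeed=207.2 kt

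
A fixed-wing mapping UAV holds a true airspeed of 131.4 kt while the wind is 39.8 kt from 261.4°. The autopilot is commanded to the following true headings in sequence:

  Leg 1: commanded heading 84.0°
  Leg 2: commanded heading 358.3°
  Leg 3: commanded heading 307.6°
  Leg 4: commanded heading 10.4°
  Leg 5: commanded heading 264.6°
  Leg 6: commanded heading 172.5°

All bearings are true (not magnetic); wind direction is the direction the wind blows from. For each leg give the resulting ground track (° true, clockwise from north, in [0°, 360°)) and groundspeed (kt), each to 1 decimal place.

Leg 1: track=83.4°, groundspeed=171.2 kt
Leg 2: track=14.5°, groundspeed=141.8 kt
Leg 3: track=323.1°, groundspeed=107.8 kt
Leg 4: track=25.0°, groundspeed=149.2 kt
Leg 5: track=266.0°, groundspeed=91.7 kt
Leg 6: track=155.6°, groundspeed=136.6 kt

Leg 1: heading 84.0°; drift -0.6° → track 83.4°, groundspeed 171.2 kt
Leg 2: heading 358.3°; drift +16.2° → track 14.5°, groundspeed 141.8 kt
Leg 3: heading 307.6°; drift +15.5° → track 323.1°, groundspeed 107.8 kt
Leg 4: heading 10.4°; drift +14.6° → track 25.0°, groundspeed 149.2 kt
Leg 5: heading 264.6°; drift +1.4° → track 266.0°, groundspeed 91.7 kt
Leg 6: heading 172.5°; drift -16.9° → track 155.6°, groundspeed 136.6 kt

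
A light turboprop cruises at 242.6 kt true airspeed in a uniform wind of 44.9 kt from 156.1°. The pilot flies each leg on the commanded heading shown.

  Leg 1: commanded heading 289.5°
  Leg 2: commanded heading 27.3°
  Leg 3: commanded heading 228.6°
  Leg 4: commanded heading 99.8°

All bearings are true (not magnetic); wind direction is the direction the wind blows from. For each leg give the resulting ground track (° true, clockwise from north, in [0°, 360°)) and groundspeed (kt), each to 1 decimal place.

Leg 1: heading 289.5°; drift +6.8° → track 296.3°, groundspeed 275.4 kt
Leg 2: heading 27.3°; drift -7.4° → track 19.9°, groundspeed 273.0 kt
Leg 3: heading 228.6°; drift +10.6° → track 239.2°, groundspeed 233.1 kt
Leg 4: heading 99.8°; drift -9.7° → track 90.1°, groundspeed 220.9 kt

Leg 1: track=296.3°, groundspeed=275.4 kt
Leg 2: track=19.9°, groundspeed=273.0 kt
Leg 3: track=239.2°, groundspeed=233.1 kt
Leg 4: track=90.1°, groundspeed=220.9 kt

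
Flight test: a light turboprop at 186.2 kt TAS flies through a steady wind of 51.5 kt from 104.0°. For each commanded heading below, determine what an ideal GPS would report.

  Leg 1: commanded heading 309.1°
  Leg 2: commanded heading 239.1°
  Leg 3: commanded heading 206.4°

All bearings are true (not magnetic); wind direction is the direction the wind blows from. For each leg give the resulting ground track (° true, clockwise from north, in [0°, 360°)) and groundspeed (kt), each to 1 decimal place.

Leg 1: track=303.7°, groundspeed=233.9 kt
Leg 2: track=248.4°, groundspeed=225.6 kt
Leg 3: track=220.7°, groundspeed=203.6 kt

Leg 1: heading 309.1°; drift -5.4° → track 303.7°, groundspeed 233.9 kt
Leg 2: heading 239.1°; drift +9.3° → track 248.4°, groundspeed 225.6 kt
Leg 3: heading 206.4°; drift +14.3° → track 220.7°, groundspeed 203.6 kt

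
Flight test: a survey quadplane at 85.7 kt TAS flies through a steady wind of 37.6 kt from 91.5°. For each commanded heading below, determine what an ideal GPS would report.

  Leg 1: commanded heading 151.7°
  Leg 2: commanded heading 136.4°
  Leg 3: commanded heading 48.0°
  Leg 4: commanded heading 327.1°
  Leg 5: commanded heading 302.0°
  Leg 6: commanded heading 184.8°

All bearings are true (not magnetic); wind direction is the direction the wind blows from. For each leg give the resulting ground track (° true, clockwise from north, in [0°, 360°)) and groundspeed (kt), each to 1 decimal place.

Leg 1: heading 151.7°; drift +26.0° → track 177.7°, groundspeed 74.5 kt
Leg 2: heading 136.4°; drift +24.2° → track 160.6°, groundspeed 64.8 kt
Leg 3: heading 48.0°; drift -23.9° → track 24.1°, groundspeed 63.9 kt
Leg 4: heading 327.1°; drift -16.2° → track 310.9°, groundspeed 111.4 kt
Leg 5: heading 302.0°; drift -9.2° → track 292.8°, groundspeed 119.6 kt
Leg 6: heading 184.8°; drift +23.1° → track 207.9°, groundspeed 95.5 kt

Leg 1: track=177.7°, groundspeed=74.5 kt
Leg 2: track=160.6°, groundspeed=64.8 kt
Leg 3: track=24.1°, groundspeed=63.9 kt
Leg 4: track=310.9°, groundspeed=111.4 kt
Leg 5: track=292.8°, groundspeed=119.6 kt
Leg 6: track=207.9°, groundspeed=95.5 kt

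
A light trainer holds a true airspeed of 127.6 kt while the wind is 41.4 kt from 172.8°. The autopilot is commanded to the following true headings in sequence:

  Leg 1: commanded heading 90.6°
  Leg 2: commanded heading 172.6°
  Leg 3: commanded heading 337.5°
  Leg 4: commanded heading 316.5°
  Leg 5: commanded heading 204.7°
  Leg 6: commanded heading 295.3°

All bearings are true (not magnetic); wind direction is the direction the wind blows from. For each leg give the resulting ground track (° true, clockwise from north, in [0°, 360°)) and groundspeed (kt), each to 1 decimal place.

Leg 1: heading 90.6°; drift -18.6° → track 72.0°, groundspeed 128.7 kt
Leg 2: heading 172.6°; drift -0.1° → track 172.5°, groundspeed 86.2 kt
Leg 3: heading 337.5°; drift +3.7° → track 341.2°, groundspeed 167.9 kt
Leg 4: heading 316.5°; drift +8.7° → track 325.2°, groundspeed 162.8 kt
Leg 5: heading 204.7°; drift +13.3° → track 218.0°, groundspeed 95.0 kt
Leg 6: heading 295.3°; drift +13.1° → track 308.4°, groundspeed 153.9 kt

Leg 1: track=72.0°, groundspeed=128.7 kt
Leg 2: track=172.5°, groundspeed=86.2 kt
Leg 3: track=341.2°, groundspeed=167.9 kt
Leg 4: track=325.2°, groundspeed=162.8 kt
Leg 5: track=218.0°, groundspeed=95.0 kt
Leg 6: track=308.4°, groundspeed=153.9 kt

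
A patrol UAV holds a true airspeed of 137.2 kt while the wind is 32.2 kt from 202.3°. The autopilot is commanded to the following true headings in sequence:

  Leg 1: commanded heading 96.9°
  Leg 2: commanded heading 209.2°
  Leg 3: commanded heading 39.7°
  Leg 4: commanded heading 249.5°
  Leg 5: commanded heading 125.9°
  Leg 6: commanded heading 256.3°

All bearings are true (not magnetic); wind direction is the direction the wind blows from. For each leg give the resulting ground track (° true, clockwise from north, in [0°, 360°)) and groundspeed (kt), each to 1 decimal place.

Leg 1: heading 96.9°; drift -12.0° → track 84.9°, groundspeed 149.0 kt
Leg 2: heading 209.2°; drift +2.1° → track 211.3°, groundspeed 105.3 kt
Leg 3: heading 39.7°; drift -3.3° → track 36.4°, groundspeed 168.2 kt
Leg 4: heading 249.5°; drift +11.6° → track 261.1°, groundspeed 117.7 kt
Leg 5: heading 125.9°; drift -13.6° → track 112.3°, groundspeed 133.4 kt
Leg 6: heading 256.3°; drift +12.4° → track 268.7°, groundspeed 121.1 kt

Leg 1: track=84.9°, groundspeed=149.0 kt
Leg 2: track=211.3°, groundspeed=105.3 kt
Leg 3: track=36.4°, groundspeed=168.2 kt
Leg 4: track=261.1°, groundspeed=117.7 kt
Leg 5: track=112.3°, groundspeed=133.4 kt
Leg 6: track=268.7°, groundspeed=121.1 kt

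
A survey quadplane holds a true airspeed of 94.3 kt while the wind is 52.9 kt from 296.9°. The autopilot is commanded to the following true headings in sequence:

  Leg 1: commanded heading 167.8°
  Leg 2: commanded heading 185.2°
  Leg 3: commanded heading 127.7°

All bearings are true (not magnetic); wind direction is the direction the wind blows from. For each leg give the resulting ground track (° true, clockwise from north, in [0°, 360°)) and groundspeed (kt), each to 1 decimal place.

Leg 1: track=150.0°, groundspeed=134.1 kt
Leg 2: track=161.9°, groundspeed=124.0 kt
Leg 3: track=123.8°, groundspeed=146.6 kt

Leg 1: heading 167.8°; drift -17.8° → track 150.0°, groundspeed 134.1 kt
Leg 2: heading 185.2°; drift -23.3° → track 161.9°, groundspeed 124.0 kt
Leg 3: heading 127.7°; drift -3.9° → track 123.8°, groundspeed 146.6 kt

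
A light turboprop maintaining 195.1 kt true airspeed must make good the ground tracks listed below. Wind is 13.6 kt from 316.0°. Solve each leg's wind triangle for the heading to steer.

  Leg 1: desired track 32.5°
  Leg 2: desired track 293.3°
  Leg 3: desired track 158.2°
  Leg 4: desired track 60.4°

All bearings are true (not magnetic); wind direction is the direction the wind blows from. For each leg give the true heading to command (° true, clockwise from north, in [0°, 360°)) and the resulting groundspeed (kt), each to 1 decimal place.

Leg 1: desired track 32.5°; wind correction -3.9° → command heading 28.6°, groundspeed 191.5 kt
Leg 2: desired track 293.3°; wind correction +1.5° → command heading 294.8°, groundspeed 182.5 kt
Leg 3: desired track 158.2°; wind correction +1.5° → command heading 159.7°, groundspeed 207.6 kt
Leg 4: desired track 60.4°; wind correction -3.9° → command heading 56.5°, groundspeed 198.0 kt

Leg 1: heading=28.6°, groundspeed=191.5 kt
Leg 2: heading=294.8°, groundspeed=182.5 kt
Leg 3: heading=159.7°, groundspeed=207.6 kt
Leg 4: heading=56.5°, groundspeed=198.0 kt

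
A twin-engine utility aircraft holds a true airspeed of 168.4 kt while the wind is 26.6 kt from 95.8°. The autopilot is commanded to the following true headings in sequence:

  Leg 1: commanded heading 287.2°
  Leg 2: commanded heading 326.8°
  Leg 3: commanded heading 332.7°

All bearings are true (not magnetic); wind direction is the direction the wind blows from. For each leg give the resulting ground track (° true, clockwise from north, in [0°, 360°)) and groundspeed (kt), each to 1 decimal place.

Leg 1: heading 287.2°; drift -1.5° → track 285.7°, groundspeed 194.5 kt
Leg 2: heading 326.8°; drift -6.4° → track 320.4°, groundspeed 186.3 kt
Leg 3: heading 332.7°; drift -6.9° → track 325.8°, groundspeed 184.3 kt

Leg 1: track=285.7°, groundspeed=194.5 kt
Leg 2: track=320.4°, groundspeed=186.3 kt
Leg 3: track=325.8°, groundspeed=184.3 kt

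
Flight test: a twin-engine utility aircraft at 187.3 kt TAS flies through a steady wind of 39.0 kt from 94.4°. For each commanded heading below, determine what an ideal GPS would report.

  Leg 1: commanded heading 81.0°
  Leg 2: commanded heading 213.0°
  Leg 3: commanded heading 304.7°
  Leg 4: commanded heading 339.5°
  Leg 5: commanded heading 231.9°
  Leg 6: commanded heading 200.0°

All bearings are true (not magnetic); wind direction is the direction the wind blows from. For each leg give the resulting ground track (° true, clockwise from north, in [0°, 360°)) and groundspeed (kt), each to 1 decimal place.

Leg 1: track=77.5°, groundspeed=149.6 kt
Leg 2: track=222.4°, groundspeed=208.8 kt
Leg 3: track=299.6°, groundspeed=221.8 kt
Leg 4: track=329.6°, groundspeed=206.8 kt
Leg 5: track=238.9°, groundspeed=217.7 kt
Leg 6: track=210.8°, groundspeed=201.3 kt

Leg 1: heading 81.0°; drift -3.5° → track 77.5°, groundspeed 149.6 kt
Leg 2: heading 213.0°; drift +9.4° → track 222.4°, groundspeed 208.8 kt
Leg 3: heading 304.7°; drift -5.1° → track 299.6°, groundspeed 221.8 kt
Leg 4: heading 339.5°; drift -9.9° → track 329.6°, groundspeed 206.8 kt
Leg 5: heading 231.9°; drift +7.0° → track 238.9°, groundspeed 217.7 kt
Leg 6: heading 200.0°; drift +10.8° → track 210.8°, groundspeed 201.3 kt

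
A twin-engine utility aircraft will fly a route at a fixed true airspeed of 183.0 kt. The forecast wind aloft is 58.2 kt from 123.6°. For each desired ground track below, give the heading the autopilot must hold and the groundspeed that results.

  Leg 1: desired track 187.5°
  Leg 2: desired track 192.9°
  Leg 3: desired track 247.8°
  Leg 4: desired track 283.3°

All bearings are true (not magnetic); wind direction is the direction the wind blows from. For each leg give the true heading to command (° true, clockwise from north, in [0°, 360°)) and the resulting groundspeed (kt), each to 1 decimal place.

Leg 1: desired track 187.5°; wind correction -16.6° → command heading 170.9°, groundspeed 149.8 kt
Leg 2: desired track 192.9°; wind correction -17.3° → command heading 175.6°, groundspeed 154.1 kt
Leg 3: desired track 247.8°; wind correction -15.3° → command heading 232.5°, groundspeed 209.3 kt
Leg 4: desired track 283.3°; wind correction -6.3° → command heading 277.0°, groundspeed 236.5 kt

Leg 1: heading=170.9°, groundspeed=149.8 kt
Leg 2: heading=175.6°, groundspeed=154.1 kt
Leg 3: heading=232.5°, groundspeed=209.3 kt
Leg 4: heading=277.0°, groundspeed=236.5 kt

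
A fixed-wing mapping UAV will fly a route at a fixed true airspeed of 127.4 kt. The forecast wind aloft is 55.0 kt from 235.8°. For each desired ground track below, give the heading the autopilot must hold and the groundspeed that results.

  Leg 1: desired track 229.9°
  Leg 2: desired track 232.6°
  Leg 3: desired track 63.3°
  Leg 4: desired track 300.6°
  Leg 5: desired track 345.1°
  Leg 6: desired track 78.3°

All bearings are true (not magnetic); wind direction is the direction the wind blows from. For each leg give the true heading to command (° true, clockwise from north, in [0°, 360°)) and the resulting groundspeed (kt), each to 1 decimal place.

Leg 1: desired track 229.9°; wind correction +2.5° → command heading 232.4°, groundspeed 72.6 kt
Leg 2: desired track 232.6°; wind correction +1.4° → command heading 234.0°, groundspeed 72.4 kt
Leg 3: desired track 63.3°; wind correction +3.2° → command heading 66.5°, groundspeed 181.7 kt
Leg 4: desired track 300.6°; wind correction -23.0° → command heading 277.6°, groundspeed 93.9 kt
Leg 5: desired track 345.1°; wind correction -24.0° → command heading 321.1°, groundspeed 134.5 kt
Leg 6: desired track 78.3°; wind correction +9.5° → command heading 87.8°, groundspeed 176.5 kt

Leg 1: heading=232.4°, groundspeed=72.6 kt
Leg 2: heading=234.0°, groundspeed=72.4 kt
Leg 3: heading=66.5°, groundspeed=181.7 kt
Leg 4: heading=277.6°, groundspeed=93.9 kt
Leg 5: heading=321.1°, groundspeed=134.5 kt
Leg 6: heading=87.8°, groundspeed=176.5 kt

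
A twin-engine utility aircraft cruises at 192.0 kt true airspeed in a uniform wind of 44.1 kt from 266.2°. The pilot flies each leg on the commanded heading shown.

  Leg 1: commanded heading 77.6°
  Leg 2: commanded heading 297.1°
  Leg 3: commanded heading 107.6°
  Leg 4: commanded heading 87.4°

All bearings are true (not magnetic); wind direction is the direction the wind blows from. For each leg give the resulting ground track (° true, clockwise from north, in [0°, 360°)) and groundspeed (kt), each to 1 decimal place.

Leg 1: track=79.2°, groundspeed=235.7 kt
Leg 2: track=305.5°, groundspeed=155.8 kt
Leg 3: track=103.7°, groundspeed=233.6 kt
Leg 4: track=87.2°, groundspeed=236.1 kt

Leg 1: heading 77.6°; drift +1.6° → track 79.2°, groundspeed 235.7 kt
Leg 2: heading 297.1°; drift +8.4° → track 305.5°, groundspeed 155.8 kt
Leg 3: heading 107.6°; drift -3.9° → track 103.7°, groundspeed 233.6 kt
Leg 4: heading 87.4°; drift -0.2° → track 87.2°, groundspeed 236.1 kt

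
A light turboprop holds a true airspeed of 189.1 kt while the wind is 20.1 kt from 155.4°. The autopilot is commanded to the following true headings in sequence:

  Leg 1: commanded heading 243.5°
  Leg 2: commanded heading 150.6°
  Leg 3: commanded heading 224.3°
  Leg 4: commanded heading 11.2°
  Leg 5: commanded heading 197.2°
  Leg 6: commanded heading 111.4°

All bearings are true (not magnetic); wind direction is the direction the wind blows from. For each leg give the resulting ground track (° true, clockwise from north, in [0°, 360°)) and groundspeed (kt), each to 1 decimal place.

Leg 1: track=249.6°, groundspeed=189.5 kt
Leg 2: track=150.0°, groundspeed=169.1 kt
Leg 3: track=230.2°, groundspeed=182.8 kt
Leg 4: track=7.9°, groundspeed=205.7 kt
Leg 5: track=201.6°, groundspeed=174.6 kt
Leg 6: track=106.8°, groundspeed=175.2 kt

Leg 1: heading 243.5°; drift +6.1° → track 249.6°, groundspeed 189.5 kt
Leg 2: heading 150.6°; drift -0.6° → track 150.0°, groundspeed 169.1 kt
Leg 3: heading 224.3°; drift +5.9° → track 230.2°, groundspeed 182.8 kt
Leg 4: heading 11.2°; drift -3.3° → track 7.9°, groundspeed 205.7 kt
Leg 5: heading 197.2°; drift +4.4° → track 201.6°, groundspeed 174.6 kt
Leg 6: heading 111.4°; drift -4.6° → track 106.8°, groundspeed 175.2 kt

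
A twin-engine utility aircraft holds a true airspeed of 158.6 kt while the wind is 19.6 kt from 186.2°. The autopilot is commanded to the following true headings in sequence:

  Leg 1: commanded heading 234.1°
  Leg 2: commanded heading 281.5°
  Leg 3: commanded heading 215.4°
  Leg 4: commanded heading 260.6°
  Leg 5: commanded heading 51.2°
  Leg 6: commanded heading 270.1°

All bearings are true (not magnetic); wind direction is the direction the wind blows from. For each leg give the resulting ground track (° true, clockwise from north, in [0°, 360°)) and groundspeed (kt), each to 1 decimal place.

Leg 1: track=239.8°, groundspeed=146.2 kt
Leg 2: track=288.4°, groundspeed=161.6 kt
Leg 3: track=219.3°, groundspeed=141.8 kt
Leg 4: track=267.6°, groundspeed=154.5 kt
Leg 5: track=46.6°, groundspeed=173.0 kt
Leg 6: track=277.2°, groundspeed=157.7 kt

Leg 1: heading 234.1°; drift +5.7° → track 239.8°, groundspeed 146.2 kt
Leg 2: heading 281.5°; drift +6.9° → track 288.4°, groundspeed 161.6 kt
Leg 3: heading 215.4°; drift +3.9° → track 219.3°, groundspeed 141.8 kt
Leg 4: heading 260.6°; drift +7.0° → track 267.6°, groundspeed 154.5 kt
Leg 5: heading 51.2°; drift -4.6° → track 46.6°, groundspeed 173.0 kt
Leg 6: heading 270.1°; drift +7.1° → track 277.2°, groundspeed 157.7 kt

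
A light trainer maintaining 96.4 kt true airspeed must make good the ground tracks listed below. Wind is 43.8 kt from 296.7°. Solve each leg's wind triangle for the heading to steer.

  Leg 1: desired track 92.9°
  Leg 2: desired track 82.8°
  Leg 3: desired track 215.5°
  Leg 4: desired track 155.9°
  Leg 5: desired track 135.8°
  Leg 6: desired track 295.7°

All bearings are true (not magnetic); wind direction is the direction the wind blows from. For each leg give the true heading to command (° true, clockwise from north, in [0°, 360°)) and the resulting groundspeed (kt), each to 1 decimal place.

Leg 1: heading=82.3°, groundspeed=134.8 kt
Leg 2: heading=68.1°, groundspeed=129.6 kt
Leg 3: heading=242.2°, groundspeed=79.4 kt
Leg 4: heading=172.6°, groundspeed=126.3 kt
Leg 5: heading=144.4°, groundspeed=136.7 kt
Leg 6: heading=296.2°, groundspeed=52.6 kt

Leg 1: desired track 92.9°; wind correction -10.6° → command heading 82.3°, groundspeed 134.8 kt
Leg 2: desired track 82.8°; wind correction -14.7° → command heading 68.1°, groundspeed 129.6 kt
Leg 3: desired track 215.5°; wind correction +26.7° → command heading 242.2°, groundspeed 79.4 kt
Leg 4: desired track 155.9°; wind correction +16.7° → command heading 172.6°, groundspeed 126.3 kt
Leg 5: desired track 135.8°; wind correction +8.6° → command heading 144.4°, groundspeed 136.7 kt
Leg 6: desired track 295.7°; wind correction +0.5° → command heading 296.2°, groundspeed 52.6 kt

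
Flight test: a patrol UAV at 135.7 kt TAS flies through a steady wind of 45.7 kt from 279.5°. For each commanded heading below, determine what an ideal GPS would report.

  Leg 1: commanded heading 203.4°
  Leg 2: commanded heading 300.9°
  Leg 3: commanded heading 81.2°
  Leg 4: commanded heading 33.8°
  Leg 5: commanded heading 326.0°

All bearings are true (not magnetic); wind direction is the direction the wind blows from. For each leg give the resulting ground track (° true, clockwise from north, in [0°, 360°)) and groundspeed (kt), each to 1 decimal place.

Leg 1: track=183.8°, groundspeed=132.4 kt
Leg 2: track=311.0°, groundspeed=94.6 kt
Leg 3: track=85.8°, groundspeed=179.7 kt
Leg 4: track=48.9°, groundspeed=160.0 kt
Leg 5: track=343.6°, groundspeed=109.4 kt

Leg 1: heading 203.4°; drift -19.6° → track 183.8°, groundspeed 132.4 kt
Leg 2: heading 300.9°; drift +10.1° → track 311.0°, groundspeed 94.6 kt
Leg 3: heading 81.2°; drift +4.6° → track 85.8°, groundspeed 179.7 kt
Leg 4: heading 33.8°; drift +15.1° → track 48.9°, groundspeed 160.0 kt
Leg 5: heading 326.0°; drift +17.6° → track 343.6°, groundspeed 109.4 kt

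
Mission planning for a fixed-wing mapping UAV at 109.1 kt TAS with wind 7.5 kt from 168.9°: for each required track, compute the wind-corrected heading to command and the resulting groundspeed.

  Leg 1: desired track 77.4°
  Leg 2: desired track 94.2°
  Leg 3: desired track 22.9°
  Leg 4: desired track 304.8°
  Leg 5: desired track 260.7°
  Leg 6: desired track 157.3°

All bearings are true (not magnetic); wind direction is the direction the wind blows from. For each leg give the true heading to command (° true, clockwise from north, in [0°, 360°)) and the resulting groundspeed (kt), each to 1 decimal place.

Leg 1: desired track 77.4°; wind correction +3.9° → command heading 81.3°, groundspeed 109.0 kt
Leg 2: desired track 94.2°; wind correction +3.8° → command heading 98.0°, groundspeed 106.9 kt
Leg 3: desired track 22.9°; wind correction +2.2° → command heading 25.1°, groundspeed 115.2 kt
Leg 4: desired track 304.8°; wind correction -2.7° → command heading 302.1°, groundspeed 114.4 kt
Leg 5: desired track 260.7°; wind correction -3.9° → command heading 256.8°, groundspeed 109.1 kt
Leg 6: desired track 157.3°; wind correction +0.8° → command heading 158.1°, groundspeed 101.7 kt

Leg 1: heading=81.3°, groundspeed=109.0 kt
Leg 2: heading=98.0°, groundspeed=106.9 kt
Leg 3: heading=25.1°, groundspeed=115.2 kt
Leg 4: heading=302.1°, groundspeed=114.4 kt
Leg 5: heading=256.8°, groundspeed=109.1 kt
Leg 6: heading=158.1°, groundspeed=101.7 kt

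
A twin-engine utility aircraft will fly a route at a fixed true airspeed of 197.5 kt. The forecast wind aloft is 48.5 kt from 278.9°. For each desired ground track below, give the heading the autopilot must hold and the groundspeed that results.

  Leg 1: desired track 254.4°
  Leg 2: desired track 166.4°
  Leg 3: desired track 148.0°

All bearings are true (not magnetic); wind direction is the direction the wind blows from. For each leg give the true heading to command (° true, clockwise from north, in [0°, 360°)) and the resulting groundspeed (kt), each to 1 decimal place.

Leg 1: heading=260.2°, groundspeed=152.3 kt
Leg 2: heading=179.5°, groundspeed=210.9 kt
Leg 3: heading=158.7°, groundspeed=225.8 kt

Leg 1: desired track 254.4°; wind correction +5.8° → command heading 260.2°, groundspeed 152.3 kt
Leg 2: desired track 166.4°; wind correction +13.1° → command heading 179.5°, groundspeed 210.9 kt
Leg 3: desired track 148.0°; wind correction +10.7° → command heading 158.7°, groundspeed 225.8 kt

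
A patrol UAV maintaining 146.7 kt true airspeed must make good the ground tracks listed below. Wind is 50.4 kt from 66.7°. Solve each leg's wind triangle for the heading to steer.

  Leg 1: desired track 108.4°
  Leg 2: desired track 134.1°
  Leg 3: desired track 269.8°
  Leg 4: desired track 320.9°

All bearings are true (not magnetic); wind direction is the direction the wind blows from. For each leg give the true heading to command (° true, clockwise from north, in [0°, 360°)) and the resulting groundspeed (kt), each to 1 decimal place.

Leg 1: desired track 108.4°; wind correction -13.2° → command heading 95.2°, groundspeed 105.2 kt
Leg 2: desired track 134.1°; wind correction -18.5° → command heading 115.6°, groundspeed 119.8 kt
Leg 3: desired track 269.8°; wind correction +7.7° → command heading 277.5°, groundspeed 191.7 kt
Leg 4: desired track 320.9°; wind correction +19.3° → command heading 340.2°, groundspeed 152.2 kt

Leg 1: heading=95.2°, groundspeed=105.2 kt
Leg 2: heading=115.6°, groundspeed=119.8 kt
Leg 3: heading=277.5°, groundspeed=191.7 kt
Leg 4: heading=340.2°, groundspeed=152.2 kt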